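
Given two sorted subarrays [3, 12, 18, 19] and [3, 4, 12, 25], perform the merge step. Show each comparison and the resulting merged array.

Merging process:

Compare 3 vs 3: take 3 from left. Merged: [3]
Compare 12 vs 3: take 3 from right. Merged: [3, 3]
Compare 12 vs 4: take 4 from right. Merged: [3, 3, 4]
Compare 12 vs 12: take 12 from left. Merged: [3, 3, 4, 12]
Compare 18 vs 12: take 12 from right. Merged: [3, 3, 4, 12, 12]
Compare 18 vs 25: take 18 from left. Merged: [3, 3, 4, 12, 12, 18]
Compare 19 vs 25: take 19 from left. Merged: [3, 3, 4, 12, 12, 18, 19]
Append remaining from right: [25]. Merged: [3, 3, 4, 12, 12, 18, 19, 25]

Final merged array: [3, 3, 4, 12, 12, 18, 19, 25]
Total comparisons: 7

The merged array is [3, 3, 4, 12, 12, 18, 19, 25], requiring 7 comparisons. The merge step runs in O(n) time where n is the total number of elements.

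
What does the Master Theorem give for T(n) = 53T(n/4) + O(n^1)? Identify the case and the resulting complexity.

Master Theorem for T(n) = 53T(n/4) + O(n^1):

a = 53, b = 4, c = 1
log_b(a) = log_4(53) = 2.8640

Case 1: c = 1 < log_4(53) = 2.8640
T(n) = O(n^(log_4 53))

For T(n) = 53T(n/4) + O(n^1): log_4(53) = 2.8640. This is Case 1 of the Master Theorem (c < log_b(a), work dominated by leaves), giving O(n^(log_4 53)).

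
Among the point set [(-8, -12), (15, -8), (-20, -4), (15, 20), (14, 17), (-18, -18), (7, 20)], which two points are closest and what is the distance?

Computing all pairwise distances among 7 points:

d((-8, -12), (15, -8)) = 23.3452
d((-8, -12), (-20, -4)) = 14.4222
d((-8, -12), (15, 20)) = 39.4081
d((-8, -12), (14, 17)) = 36.4005
d((-8, -12), (-18, -18)) = 11.6619
d((-8, -12), (7, 20)) = 35.3412
d((15, -8), (-20, -4)) = 35.2278
d((15, -8), (15, 20)) = 28.0
d((15, -8), (14, 17)) = 25.02
d((15, -8), (-18, -18)) = 34.4819
d((15, -8), (7, 20)) = 29.1204
d((-20, -4), (15, 20)) = 42.4382
d((-20, -4), (14, 17)) = 39.9625
d((-20, -4), (-18, -18)) = 14.1421
d((-20, -4), (7, 20)) = 36.1248
d((15, 20), (14, 17)) = 3.1623 <-- minimum
d((15, 20), (-18, -18)) = 50.3289
d((15, 20), (7, 20)) = 8.0
d((14, 17), (-18, -18)) = 47.4236
d((14, 17), (7, 20)) = 7.6158
d((-18, -18), (7, 20)) = 45.4863

Closest pair: (15, 20) and (14, 17) with distance 3.1623

The closest pair is (15, 20) and (14, 17) with Euclidean distance 3.1623. For 7 points, brute-force pairwise comparison is shown above. For large n, the divide-and-conquer algorithm (sort by x, recurse on halves, check the dividing strip) achieves O(n log n).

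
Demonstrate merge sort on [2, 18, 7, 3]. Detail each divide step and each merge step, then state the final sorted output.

Merge sort trace:

Split: [2, 18, 7, 3] -> [2, 18] and [7, 3]
  Split: [2, 18] -> [2] and [18]
  Merge: [2] + [18] -> [2, 18]
  Split: [7, 3] -> [7] and [3]
  Merge: [7] + [3] -> [3, 7]
Merge: [2, 18] + [3, 7] -> [2, 3, 7, 18]

Final sorted array: [2, 3, 7, 18]

The merge sort proceeds by recursively splitting the array and merging sorted halves.
After all merges, the sorted array is [2, 3, 7, 18].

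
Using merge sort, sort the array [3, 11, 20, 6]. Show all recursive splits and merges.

Merge sort trace:

Split: [3, 11, 20, 6] -> [3, 11] and [20, 6]
  Split: [3, 11] -> [3] and [11]
  Merge: [3] + [11] -> [3, 11]
  Split: [20, 6] -> [20] and [6]
  Merge: [20] + [6] -> [6, 20]
Merge: [3, 11] + [6, 20] -> [3, 6, 11, 20]

Final sorted array: [3, 6, 11, 20]

The merge sort proceeds by recursively splitting the array and merging sorted halves.
After all merges, the sorted array is [3, 6, 11, 20].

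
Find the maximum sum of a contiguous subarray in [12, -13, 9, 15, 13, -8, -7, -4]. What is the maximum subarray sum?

Using Kadane's algorithm on [12, -13, 9, 15, 13, -8, -7, -4]:

Scanning through the array:
Position 1 (value -13): max_ending_here = -1, max_so_far = 12
Position 2 (value 9): max_ending_here = 9, max_so_far = 12
Position 3 (value 15): max_ending_here = 24, max_so_far = 24
Position 4 (value 13): max_ending_here = 37, max_so_far = 37
Position 5 (value -8): max_ending_here = 29, max_so_far = 37
Position 6 (value -7): max_ending_here = 22, max_so_far = 37
Position 7 (value -4): max_ending_here = 18, max_so_far = 37

Maximum subarray: [9, 15, 13]
Maximum sum: 37

The maximum subarray is [9, 15, 13] with sum 37. This subarray runs from index 2 to index 4.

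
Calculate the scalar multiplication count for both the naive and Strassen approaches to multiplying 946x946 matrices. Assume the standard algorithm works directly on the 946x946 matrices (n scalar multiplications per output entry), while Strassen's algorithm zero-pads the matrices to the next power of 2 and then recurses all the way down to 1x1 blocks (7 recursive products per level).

Matrix multiplication for 946x946 matrices:

Strassen's algorithm requires power-of-2 dimensions. Pad 946x946 to 1024x1024 (next power of 2).

Standard algorithm: 946^3 = 846590536 multiplications
Strassen's algorithm: 7^(log2(1024)) = 7^10 = 282475249 multiplications
Savings: 846590536 - 282475249 = 564115287 multiplications

Standard: 846590536 multiplications (946^3). Strassen: 282475249 multiplications (7^10, after padding to 1024x1024). Strassen reduces 8 recursive multiplications to 7 at each level.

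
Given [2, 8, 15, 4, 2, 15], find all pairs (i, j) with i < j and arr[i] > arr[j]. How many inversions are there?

Finding inversions in [2, 8, 15, 4, 2, 15]:

(1, 3): arr[1]=8 > arr[3]=4
(1, 4): arr[1]=8 > arr[4]=2
(2, 3): arr[2]=15 > arr[3]=4
(2, 4): arr[2]=15 > arr[4]=2
(3, 4): arr[3]=4 > arr[4]=2

Total inversions: 5

The array has 5 inversion(s): (1,3), (1,4), (2,3), (2,4), (3,4). Each pair (i,j) satisfies i < j and arr[i] > arr[j].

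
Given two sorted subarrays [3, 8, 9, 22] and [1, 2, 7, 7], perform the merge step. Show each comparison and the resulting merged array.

Merging process:

Compare 3 vs 1: take 1 from right. Merged: [1]
Compare 3 vs 2: take 2 from right. Merged: [1, 2]
Compare 3 vs 7: take 3 from left. Merged: [1, 2, 3]
Compare 8 vs 7: take 7 from right. Merged: [1, 2, 3, 7]
Compare 8 vs 7: take 7 from right. Merged: [1, 2, 3, 7, 7]
Append remaining from left: [8, 9, 22]. Merged: [1, 2, 3, 7, 7, 8, 9, 22]

Final merged array: [1, 2, 3, 7, 7, 8, 9, 22]
Total comparisons: 5

The merged array is [1, 2, 3, 7, 7, 8, 9, 22], requiring 5 comparisons. The merge step runs in O(n) time where n is the total number of elements.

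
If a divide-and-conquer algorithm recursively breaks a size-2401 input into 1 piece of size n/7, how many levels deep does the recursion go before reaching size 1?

For divide and conquer with division factor 7:

Problem sizes at each level:
Level 0: 2401
Level 1: 343
Level 2: 49
Level 3: 7
Level 4: 1

The root is level 0 and the size-1 base case is level 4 (the tree spans levels 0 through 4, i.e. 5 levels counting the root), so the depth is the number of divisions: log_7(2401) = 4

The recursion tree depth is log_7(2401) = 4. At each level, the problem size is divided by 7, so it takes 4 divisions to reduce to a base case of size 1. The algorithm makes 1 recursive call at each level.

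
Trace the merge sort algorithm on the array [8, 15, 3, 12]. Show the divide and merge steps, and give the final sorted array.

Merge sort trace:

Split: [8, 15, 3, 12] -> [8, 15] and [3, 12]
  Split: [8, 15] -> [8] and [15]
  Merge: [8] + [15] -> [8, 15]
  Split: [3, 12] -> [3] and [12]
  Merge: [3] + [12] -> [3, 12]
Merge: [8, 15] + [3, 12] -> [3, 8, 12, 15]

Final sorted array: [3, 8, 12, 15]

The merge sort proceeds by recursively splitting the array and merging sorted halves.
After all merges, the sorted array is [3, 8, 12, 15].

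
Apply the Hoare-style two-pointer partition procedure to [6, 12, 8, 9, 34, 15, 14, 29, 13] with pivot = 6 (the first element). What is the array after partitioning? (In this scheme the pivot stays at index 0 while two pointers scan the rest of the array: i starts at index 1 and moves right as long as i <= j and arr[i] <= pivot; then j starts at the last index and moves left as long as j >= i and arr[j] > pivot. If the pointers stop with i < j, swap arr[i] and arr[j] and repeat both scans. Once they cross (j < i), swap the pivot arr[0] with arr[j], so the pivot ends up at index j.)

Hoare-style two-pointer partition with pivot = 6:

Initial array: [6, 12, 8, 9, 34, 15, 14, 29, 13]

Pointers start at i = 1, j = 8.
i ends at 1, j ends at 0: the pointers have crossed (j < i), so scanning stops.

j = 0, so swapping arr[0] with arr[j] leaves the pivot at position 0: [6, 12, 8, 9, 34, 15, 14, 29, 13]
Pivot position: 0

After partitioning with pivot 6, the array becomes [6, 12, 8, 9, 34, 15, 14, 29, 13]. The pivot is placed at index 0. All elements to the left of the pivot are <= 6, and all elements to the right are > 6.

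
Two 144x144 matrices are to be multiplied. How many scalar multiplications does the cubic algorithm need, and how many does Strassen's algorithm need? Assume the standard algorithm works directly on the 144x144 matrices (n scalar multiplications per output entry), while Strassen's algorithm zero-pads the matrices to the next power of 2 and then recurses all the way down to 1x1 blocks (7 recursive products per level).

Matrix multiplication for 144x144 matrices:

Strassen's algorithm requires power-of-2 dimensions. Pad 144x144 to 256x256 (next power of 2).

Standard algorithm: 144^3 = 2985984 multiplications
Strassen's algorithm: 7^(log2(256)) = 7^8 = 5764801 multiplications
Difference: 2985984 - 5764801 = -2778817 (Strassen uses MORE here due to padding overhead — for small or just-over-power-of-2 n, padding can outweigh the per-level savings)

Standard: 2985984 multiplications (144^3). Strassen: 5764801 multiplications (7^8, after padding to 256x256). Strassen reduces 8 recursive multiplications to 7 at each level.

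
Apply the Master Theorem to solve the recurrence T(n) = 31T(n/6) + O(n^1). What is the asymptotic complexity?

Master Theorem for T(n) = 31T(n/6) + O(n^1):

a = 31, b = 6, c = 1
log_b(a) = log_6(31) = 1.9165

Case 1: c = 1 < log_6(31) = 1.9165
T(n) = O(n^(log_6 31))

For T(n) = 31T(n/6) + O(n^1): log_6(31) = 1.9165. This is Case 1 of the Master Theorem (c < log_b(a), work dominated by leaves), giving O(n^(log_6 31)).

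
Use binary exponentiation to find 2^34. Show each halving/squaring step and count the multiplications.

Computing 2^34 by squaring (build up from 2^1; each line after the first costs one multiplication):

2^1 = 2
2^2 = (2^1)^2 = 2^2 = 4
2^4 = (2^2)^2 = 4^2 = 16
2^8 = (2^4)^2 = 16^2 = 256
2^16 = (2^8)^2 = 256^2 = 65536
2^17 = 2 * 2^16 = 2 * 65536 = 131072
2^34 = (2^17)^2 = 131072^2 = 17179869184

Result: 17179869184
Multiplications needed: 6 (6 lines after 2^1)

2^34 = 17179869184. Using exponentiation by squaring, this requires 6 multiplications. The key idea: if the exponent is even, square the half-power; if odd, multiply by the base once.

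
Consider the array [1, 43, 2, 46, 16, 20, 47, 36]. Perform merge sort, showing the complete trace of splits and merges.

Merge sort trace:

Split: [1, 43, 2, 46, 16, 20, 47, 36] -> [1, 43, 2, 46] and [16, 20, 47, 36]
  Split: [1, 43, 2, 46] -> [1, 43] and [2, 46]
    Split: [1, 43] -> [1] and [43]
    Merge: [1] + [43] -> [1, 43]
    Split: [2, 46] -> [2] and [46]
    Merge: [2] + [46] -> [2, 46]
  Merge: [1, 43] + [2, 46] -> [1, 2, 43, 46]
  Split: [16, 20, 47, 36] -> [16, 20] and [47, 36]
    Split: [16, 20] -> [16] and [20]
    Merge: [16] + [20] -> [16, 20]
    Split: [47, 36] -> [47] and [36]
    Merge: [47] + [36] -> [36, 47]
  Merge: [16, 20] + [36, 47] -> [16, 20, 36, 47]
Merge: [1, 2, 43, 46] + [16, 20, 36, 47] -> [1, 2, 16, 20, 36, 43, 46, 47]

Final sorted array: [1, 2, 16, 20, 36, 43, 46, 47]

The merge sort proceeds by recursively splitting the array and merging sorted halves.
After all merges, the sorted array is [1, 2, 16, 20, 36, 43, 46, 47].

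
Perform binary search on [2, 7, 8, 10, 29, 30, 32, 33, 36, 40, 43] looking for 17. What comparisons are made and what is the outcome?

Binary search for 17 in [2, 7, 8, 10, 29, 30, 32, 33, 36, 40, 43]:

lo=0, hi=10, mid=5, arr[mid]=30 -> 30 > 17, search left half
lo=0, hi=4, mid=2, arr[mid]=8 -> 8 < 17, search right half
lo=3, hi=4, mid=3, arr[mid]=10 -> 10 < 17, search right half
lo=4, hi=4, mid=4, arr[mid]=29 -> 29 > 17, search left half
lo=4 > hi=3, target 17 not found

Binary search determines that 17 is not in the array after 4 comparisons. The search space was exhausted without finding the target.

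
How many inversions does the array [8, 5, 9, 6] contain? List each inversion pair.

Finding inversions in [8, 5, 9, 6]:

(0, 1): arr[0]=8 > arr[1]=5
(0, 3): arr[0]=8 > arr[3]=6
(2, 3): arr[2]=9 > arr[3]=6

Total inversions: 3

The array has 3 inversion(s): (0,1), (0,3), (2,3). Each pair (i,j) satisfies i < j and arr[i] > arr[j].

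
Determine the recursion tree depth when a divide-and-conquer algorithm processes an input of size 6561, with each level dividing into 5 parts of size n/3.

For divide and conquer with division factor 3:

Problem sizes at each level:
Level 0: 6561
Level 1: 2187
Level 2: 729
Level 3: 243
Level 4: 81
Level 5: 27
Level 6: 9
Level 7: 3
Level 8: 1

The root is level 0 and the size-1 base case is level 8 (the tree spans levels 0 through 8, i.e. 9 levels counting the root), so the depth is the number of divisions: log_3(6561) = 8

The recursion tree depth is log_3(6561) = 8. At each level, the problem size is divided by 3, so it takes 8 divisions to reduce to a base case of size 1. The algorithm makes 5 recursive calls at each level.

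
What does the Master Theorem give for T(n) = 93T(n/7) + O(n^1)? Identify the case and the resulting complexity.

Master Theorem for T(n) = 93T(n/7) + O(n^1):

a = 93, b = 7, c = 1
log_b(a) = log_7(93) = 2.3293

Case 1: c = 1 < log_7(93) = 2.3293
T(n) = O(n^(log_7 93))

For T(n) = 93T(n/7) + O(n^1): log_7(93) = 2.3293. This is Case 1 of the Master Theorem (c < log_b(a), work dominated by leaves), giving O(n^(log_7 93)).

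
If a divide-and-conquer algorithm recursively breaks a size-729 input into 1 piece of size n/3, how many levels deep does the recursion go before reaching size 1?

For divide and conquer with division factor 3:

Problem sizes at each level:
Level 0: 729
Level 1: 243
Level 2: 81
Level 3: 27
Level 4: 9
Level 5: 3
Level 6: 1

The root is level 0 and the size-1 base case is level 6 (the tree spans levels 0 through 6, i.e. 7 levels counting the root), so the depth is the number of divisions: log_3(729) = 6

The recursion tree depth is log_3(729) = 6. At each level, the problem size is divided by 3, so it takes 6 divisions to reduce to a base case of size 1. The algorithm makes 1 recursive call at each level.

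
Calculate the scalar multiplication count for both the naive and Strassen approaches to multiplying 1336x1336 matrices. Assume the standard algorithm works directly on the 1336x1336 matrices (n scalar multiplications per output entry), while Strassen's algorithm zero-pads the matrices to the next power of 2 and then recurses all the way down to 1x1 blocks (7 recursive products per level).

Matrix multiplication for 1336x1336 matrices:

Strassen's algorithm requires power-of-2 dimensions. Pad 1336x1336 to 2048x2048 (next power of 2).

Standard algorithm: 1336^3 = 2384621056 multiplications
Strassen's algorithm: 7^(log2(2048)) = 7^11 = 1977326743 multiplications
Savings: 2384621056 - 1977326743 = 407294313 multiplications

Standard: 2384621056 multiplications (1336^3). Strassen: 1977326743 multiplications (7^11, after padding to 2048x2048). Strassen reduces 8 recursive multiplications to 7 at each level.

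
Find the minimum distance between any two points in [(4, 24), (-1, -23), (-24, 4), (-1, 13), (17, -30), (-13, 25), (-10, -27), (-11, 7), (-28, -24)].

Computing all pairwise distances among 9 points:

d((4, 24), (-1, -23)) = 47.2652
d((4, 24), (-24, 4)) = 34.4093
d((4, 24), (-1, 13)) = 12.083
d((4, 24), (17, -30)) = 55.5428
d((4, 24), (-13, 25)) = 17.0294
d((4, 24), (-10, -27)) = 52.8867
d((4, 24), (-11, 7)) = 22.6716
d((4, 24), (-28, -24)) = 57.6888
d((-1, -23), (-24, 4)) = 35.4683
d((-1, -23), (-1, 13)) = 36.0
d((-1, -23), (17, -30)) = 19.3132
d((-1, -23), (-13, 25)) = 49.4773
d((-1, -23), (-10, -27)) = 9.8489 <-- minimum
d((-1, -23), (-11, 7)) = 31.6228
d((-1, -23), (-28, -24)) = 27.0185
d((-24, 4), (-1, 13)) = 24.6982
d((-24, 4), (17, -30)) = 53.2635
d((-24, 4), (-13, 25)) = 23.7065
d((-24, 4), (-10, -27)) = 34.0147
d((-24, 4), (-11, 7)) = 13.3417
d((-24, 4), (-28, -24)) = 28.2843
d((-1, 13), (17, -30)) = 46.6154
d((-1, 13), (-13, 25)) = 16.9706
d((-1, 13), (-10, -27)) = 41.0
d((-1, 13), (-11, 7)) = 11.6619
d((-1, 13), (-28, -24)) = 45.8039
d((17, -30), (-13, 25)) = 62.6498
d((17, -30), (-10, -27)) = 27.1662
d((17, -30), (-11, 7)) = 46.4004
d((17, -30), (-28, -24)) = 45.3982
d((-13, 25), (-10, -27)) = 52.0865
d((-13, 25), (-11, 7)) = 18.1108
d((-13, 25), (-28, -24)) = 51.2445
d((-10, -27), (-11, 7)) = 34.0147
d((-10, -27), (-28, -24)) = 18.2483
d((-11, 7), (-28, -24)) = 35.3553

Closest pair: (-1, -23) and (-10, -27) with distance 9.8489

The closest pair is (-1, -23) and (-10, -27) with Euclidean distance 9.8489. For 9 points, brute-force pairwise comparison is shown above. For large n, the divide-and-conquer algorithm (sort by x, recurse on halves, check the dividing strip) achieves O(n log n).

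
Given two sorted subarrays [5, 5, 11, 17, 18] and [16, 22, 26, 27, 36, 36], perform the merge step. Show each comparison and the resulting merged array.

Merging process:

Compare 5 vs 16: take 5 from left. Merged: [5]
Compare 5 vs 16: take 5 from left. Merged: [5, 5]
Compare 11 vs 16: take 11 from left. Merged: [5, 5, 11]
Compare 17 vs 16: take 16 from right. Merged: [5, 5, 11, 16]
Compare 17 vs 22: take 17 from left. Merged: [5, 5, 11, 16, 17]
Compare 18 vs 22: take 18 from left. Merged: [5, 5, 11, 16, 17, 18]
Append remaining from right: [22, 26, 27, 36, 36]. Merged: [5, 5, 11, 16, 17, 18, 22, 26, 27, 36, 36]

Final merged array: [5, 5, 11, 16, 17, 18, 22, 26, 27, 36, 36]
Total comparisons: 6

The merged array is [5, 5, 11, 16, 17, 18, 22, 26, 27, 36, 36], requiring 6 comparisons. The merge step runs in O(n) time where n is the total number of elements.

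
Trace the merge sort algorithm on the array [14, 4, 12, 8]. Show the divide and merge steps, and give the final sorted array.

Merge sort trace:

Split: [14, 4, 12, 8] -> [14, 4] and [12, 8]
  Split: [14, 4] -> [14] and [4]
  Merge: [14] + [4] -> [4, 14]
  Split: [12, 8] -> [12] and [8]
  Merge: [12] + [8] -> [8, 12]
Merge: [4, 14] + [8, 12] -> [4, 8, 12, 14]

Final sorted array: [4, 8, 12, 14]

The merge sort proceeds by recursively splitting the array and merging sorted halves.
After all merges, the sorted array is [4, 8, 12, 14].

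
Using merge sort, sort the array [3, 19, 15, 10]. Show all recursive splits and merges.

Merge sort trace:

Split: [3, 19, 15, 10] -> [3, 19] and [15, 10]
  Split: [3, 19] -> [3] and [19]
  Merge: [3] + [19] -> [3, 19]
  Split: [15, 10] -> [15] and [10]
  Merge: [15] + [10] -> [10, 15]
Merge: [3, 19] + [10, 15] -> [3, 10, 15, 19]

Final sorted array: [3, 10, 15, 19]

The merge sort proceeds by recursively splitting the array and merging sorted halves.
After all merges, the sorted array is [3, 10, 15, 19].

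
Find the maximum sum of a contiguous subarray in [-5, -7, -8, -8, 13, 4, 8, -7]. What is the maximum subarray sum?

Using Kadane's algorithm on [-5, -7, -8, -8, 13, 4, 8, -7]:

Scanning through the array:
Position 1 (value -7): max_ending_here = -7, max_so_far = -5
Position 2 (value -8): max_ending_here = -8, max_so_far = -5
Position 3 (value -8): max_ending_here = -8, max_so_far = -5
Position 4 (value 13): max_ending_here = 13, max_so_far = 13
Position 5 (value 4): max_ending_here = 17, max_so_far = 17
Position 6 (value 8): max_ending_here = 25, max_so_far = 25
Position 7 (value -7): max_ending_here = 18, max_so_far = 25

Maximum subarray: [13, 4, 8]
Maximum sum: 25

The maximum subarray is [13, 4, 8] with sum 25. This subarray runs from index 4 to index 6.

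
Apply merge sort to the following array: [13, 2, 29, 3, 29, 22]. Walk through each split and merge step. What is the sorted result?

Merge sort trace:

Split: [13, 2, 29, 3, 29, 22] -> [13, 2, 29] and [3, 29, 22]
  Split: [13, 2, 29] -> [13] and [2, 29]
    Split: [2, 29] -> [2] and [29]
    Merge: [2] + [29] -> [2, 29]
  Merge: [13] + [2, 29] -> [2, 13, 29]
  Split: [3, 29, 22] -> [3] and [29, 22]
    Split: [29, 22] -> [29] and [22]
    Merge: [29] + [22] -> [22, 29]
  Merge: [3] + [22, 29] -> [3, 22, 29]
Merge: [2, 13, 29] + [3, 22, 29] -> [2, 3, 13, 22, 29, 29]

Final sorted array: [2, 3, 13, 22, 29, 29]

The merge sort proceeds by recursively splitting the array and merging sorted halves.
After all merges, the sorted array is [2, 3, 13, 22, 29, 29].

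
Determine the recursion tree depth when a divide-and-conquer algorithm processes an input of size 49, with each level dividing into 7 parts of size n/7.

For divide and conquer with division factor 7:

Problem sizes at each level:
Level 0: 49
Level 1: 7
Level 2: 1

The root is level 0 and the size-1 base case is level 2 (the tree spans levels 0 through 2, i.e. 3 levels counting the root), so the depth is the number of divisions: log_7(49) = 2

The recursion tree depth is log_7(49) = 2. At each level, the problem size is divided by 7, so it takes 2 divisions to reduce to a base case of size 1. The algorithm makes 7 recursive calls at each level.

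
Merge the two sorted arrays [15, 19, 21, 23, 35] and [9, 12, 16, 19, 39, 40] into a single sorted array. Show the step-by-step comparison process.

Merging process:

Compare 15 vs 9: take 9 from right. Merged: [9]
Compare 15 vs 12: take 12 from right. Merged: [9, 12]
Compare 15 vs 16: take 15 from left. Merged: [9, 12, 15]
Compare 19 vs 16: take 16 from right. Merged: [9, 12, 15, 16]
Compare 19 vs 19: take 19 from left. Merged: [9, 12, 15, 16, 19]
Compare 21 vs 19: take 19 from right. Merged: [9, 12, 15, 16, 19, 19]
Compare 21 vs 39: take 21 from left. Merged: [9, 12, 15, 16, 19, 19, 21]
Compare 23 vs 39: take 23 from left. Merged: [9, 12, 15, 16, 19, 19, 21, 23]
Compare 35 vs 39: take 35 from left. Merged: [9, 12, 15, 16, 19, 19, 21, 23, 35]
Append remaining from right: [39, 40]. Merged: [9, 12, 15, 16, 19, 19, 21, 23, 35, 39, 40]

Final merged array: [9, 12, 15, 16, 19, 19, 21, 23, 35, 39, 40]
Total comparisons: 9

The merged array is [9, 12, 15, 16, 19, 19, 21, 23, 35, 39, 40], requiring 9 comparisons. The merge step runs in O(n) time where n is the total number of elements.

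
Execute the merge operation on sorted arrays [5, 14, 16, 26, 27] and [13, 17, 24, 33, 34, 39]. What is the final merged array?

Merging process:

Compare 5 vs 13: take 5 from left. Merged: [5]
Compare 14 vs 13: take 13 from right. Merged: [5, 13]
Compare 14 vs 17: take 14 from left. Merged: [5, 13, 14]
Compare 16 vs 17: take 16 from left. Merged: [5, 13, 14, 16]
Compare 26 vs 17: take 17 from right. Merged: [5, 13, 14, 16, 17]
Compare 26 vs 24: take 24 from right. Merged: [5, 13, 14, 16, 17, 24]
Compare 26 vs 33: take 26 from left. Merged: [5, 13, 14, 16, 17, 24, 26]
Compare 27 vs 33: take 27 from left. Merged: [5, 13, 14, 16, 17, 24, 26, 27]
Append remaining from right: [33, 34, 39]. Merged: [5, 13, 14, 16, 17, 24, 26, 27, 33, 34, 39]

Final merged array: [5, 13, 14, 16, 17, 24, 26, 27, 33, 34, 39]
Total comparisons: 8

The merged array is [5, 13, 14, 16, 17, 24, 26, 27, 33, 34, 39], requiring 8 comparisons. The merge step runs in O(n) time where n is the total number of elements.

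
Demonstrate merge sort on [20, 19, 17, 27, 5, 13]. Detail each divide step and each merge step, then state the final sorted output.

Merge sort trace:

Split: [20, 19, 17, 27, 5, 13] -> [20, 19, 17] and [27, 5, 13]
  Split: [20, 19, 17] -> [20] and [19, 17]
    Split: [19, 17] -> [19] and [17]
    Merge: [19] + [17] -> [17, 19]
  Merge: [20] + [17, 19] -> [17, 19, 20]
  Split: [27, 5, 13] -> [27] and [5, 13]
    Split: [5, 13] -> [5] and [13]
    Merge: [5] + [13] -> [5, 13]
  Merge: [27] + [5, 13] -> [5, 13, 27]
Merge: [17, 19, 20] + [5, 13, 27] -> [5, 13, 17, 19, 20, 27]

Final sorted array: [5, 13, 17, 19, 20, 27]

The merge sort proceeds by recursively splitting the array and merging sorted halves.
After all merges, the sorted array is [5, 13, 17, 19, 20, 27].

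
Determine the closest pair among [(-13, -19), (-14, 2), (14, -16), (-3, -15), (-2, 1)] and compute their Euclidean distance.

Computing all pairwise distances among 5 points:

d((-13, -19), (-14, 2)) = 21.0238
d((-13, -19), (14, -16)) = 27.1662
d((-13, -19), (-3, -15)) = 10.7703 <-- minimum
d((-13, -19), (-2, 1)) = 22.8254
d((-14, 2), (14, -16)) = 33.2866
d((-14, 2), (-3, -15)) = 20.2485
d((-14, 2), (-2, 1)) = 12.0416
d((14, -16), (-3, -15)) = 17.0294
d((14, -16), (-2, 1)) = 23.3452
d((-3, -15), (-2, 1)) = 16.0312

Closest pair: (-13, -19) and (-3, -15) with distance 10.7703

The closest pair is (-13, -19) and (-3, -15) with Euclidean distance 10.7703. For 5 points, brute-force pairwise comparison is shown above. For large n, the divide-and-conquer algorithm (sort by x, recurse on halves, check the dividing strip) achieves O(n log n).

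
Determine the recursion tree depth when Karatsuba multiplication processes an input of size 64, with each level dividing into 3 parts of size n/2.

For divide and conquer with division factor 2:

Problem sizes at each level:
Level 0: 64
Level 1: 32
Level 2: 16
Level 3: 8
Level 4: 4
Level 5: 2
Level 6: 1

The root is level 0 and the size-1 base case is level 6 (the tree spans levels 0 through 6, i.e. 7 levels counting the root), so the depth is the number of divisions: log_2(64) = 6

The recursion tree depth is log_2(64) = 6. At each level, the problem size is divided by 2, so it takes 6 divisions to reduce to a base case of size 1. The algorithm makes 3 recursive calls at each level.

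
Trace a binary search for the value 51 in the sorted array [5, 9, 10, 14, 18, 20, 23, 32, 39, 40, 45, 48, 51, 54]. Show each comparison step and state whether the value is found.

Binary search for 51 in [5, 9, 10, 14, 18, 20, 23, 32, 39, 40, 45, 48, 51, 54]:

lo=0, hi=13, mid=6, arr[mid]=23 -> 23 < 51, search right half
lo=7, hi=13, mid=10, arr[mid]=45 -> 45 < 51, search right half
lo=11, hi=13, mid=12, arr[mid]=51 -> Found target at index 12!

Binary search finds 51 at index 12 after 3 comparisons. The search repeatedly halves the search space by comparing with the middle element.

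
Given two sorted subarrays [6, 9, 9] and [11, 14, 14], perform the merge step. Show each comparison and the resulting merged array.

Merging process:

Compare 6 vs 11: take 6 from left. Merged: [6]
Compare 9 vs 11: take 9 from left. Merged: [6, 9]
Compare 9 vs 11: take 9 from left. Merged: [6, 9, 9]
Append remaining from right: [11, 14, 14]. Merged: [6, 9, 9, 11, 14, 14]

Final merged array: [6, 9, 9, 11, 14, 14]
Total comparisons: 3

The merged array is [6, 9, 9, 11, 14, 14], requiring 3 comparisons. The merge step runs in O(n) time where n is the total number of elements.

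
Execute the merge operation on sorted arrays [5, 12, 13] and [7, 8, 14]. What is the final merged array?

Merging process:

Compare 5 vs 7: take 5 from left. Merged: [5]
Compare 12 vs 7: take 7 from right. Merged: [5, 7]
Compare 12 vs 8: take 8 from right. Merged: [5, 7, 8]
Compare 12 vs 14: take 12 from left. Merged: [5, 7, 8, 12]
Compare 13 vs 14: take 13 from left. Merged: [5, 7, 8, 12, 13]
Append remaining from right: [14]. Merged: [5, 7, 8, 12, 13, 14]

Final merged array: [5, 7, 8, 12, 13, 14]
Total comparisons: 5

The merged array is [5, 7, 8, 12, 13, 14], requiring 5 comparisons. The merge step runs in O(n) time where n is the total number of elements.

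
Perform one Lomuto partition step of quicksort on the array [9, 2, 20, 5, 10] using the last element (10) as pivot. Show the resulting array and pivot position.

Lomuto partition with pivot = 10:

Initial array: [9, 2, 20, 5, 10]

arr[0]=9 <= 10: swap with position 0, array becomes [9, 2, 20, 5, 10]
arr[1]=2 <= 10: swap with position 1, array becomes [9, 2, 20, 5, 10]
arr[2]=20 > 10: no swap
arr[3]=5 <= 10: swap with position 2, array becomes [9, 2, 5, 20, 10]

Place pivot at position 3: [9, 2, 5, 10, 20]
Pivot position: 3

After partitioning with pivot 10, the array becomes [9, 2, 5, 10, 20]. The pivot is placed at index 3. All elements to the left of the pivot are <= 10, and all elements to the right are > 10.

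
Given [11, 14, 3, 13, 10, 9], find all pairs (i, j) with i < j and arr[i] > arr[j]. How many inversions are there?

Finding inversions in [11, 14, 3, 13, 10, 9]:

(0, 2): arr[0]=11 > arr[2]=3
(0, 4): arr[0]=11 > arr[4]=10
(0, 5): arr[0]=11 > arr[5]=9
(1, 2): arr[1]=14 > arr[2]=3
(1, 3): arr[1]=14 > arr[3]=13
(1, 4): arr[1]=14 > arr[4]=10
(1, 5): arr[1]=14 > arr[5]=9
(3, 4): arr[3]=13 > arr[4]=10
(3, 5): arr[3]=13 > arr[5]=9
(4, 5): arr[4]=10 > arr[5]=9

Total inversions: 10

The array has 10 inversion(s): (0,2), (0,4), (0,5), (1,2), (1,3), (1,4), (1,5), (3,4), (3,5), (4,5). Each pair (i,j) satisfies i < j and arr[i] > arr[j].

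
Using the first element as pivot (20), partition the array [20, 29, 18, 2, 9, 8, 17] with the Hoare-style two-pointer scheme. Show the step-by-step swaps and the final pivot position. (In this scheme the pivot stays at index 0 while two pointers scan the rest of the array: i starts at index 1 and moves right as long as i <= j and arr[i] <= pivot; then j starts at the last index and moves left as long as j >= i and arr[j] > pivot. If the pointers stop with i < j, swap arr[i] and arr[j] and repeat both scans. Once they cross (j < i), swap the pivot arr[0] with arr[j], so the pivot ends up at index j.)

Hoare-style two-pointer partition with pivot = 20:

Initial array: [20, 29, 18, 2, 9, 8, 17]

Pointers start at i = 1, j = 6.
i stops at index 1 (arr[1]=29 > 20), j stops at index 6 (arr[6]=17 <= 20): swap arr[1] and arr[6], array becomes [20, 17, 18, 2, 9, 8, 29]
i ends at 6, j ends at 5: the pointers have crossed (j < i), so scanning stops.

Swap pivot arr[0] with arr[5] to place pivot at position 5: [8, 17, 18, 2, 9, 20, 29]
Pivot position: 5

After partitioning with pivot 20, the array becomes [8, 17, 18, 2, 9, 20, 29]. The pivot is placed at index 5. All elements to the left of the pivot are <= 20, and all elements to the right are > 20.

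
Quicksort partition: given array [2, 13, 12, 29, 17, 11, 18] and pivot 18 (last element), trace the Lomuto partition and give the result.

Lomuto partition with pivot = 18:

Initial array: [2, 13, 12, 29, 17, 11, 18]

arr[0]=2 <= 18: swap with position 0, array becomes [2, 13, 12, 29, 17, 11, 18]
arr[1]=13 <= 18: swap with position 1, array becomes [2, 13, 12, 29, 17, 11, 18]
arr[2]=12 <= 18: swap with position 2, array becomes [2, 13, 12, 29, 17, 11, 18]
arr[3]=29 > 18: no swap
arr[4]=17 <= 18: swap with position 3, array becomes [2, 13, 12, 17, 29, 11, 18]
arr[5]=11 <= 18: swap with position 4, array becomes [2, 13, 12, 17, 11, 29, 18]

Place pivot at position 5: [2, 13, 12, 17, 11, 18, 29]
Pivot position: 5

After partitioning with pivot 18, the array becomes [2, 13, 12, 17, 11, 18, 29]. The pivot is placed at index 5. All elements to the left of the pivot are <= 18, and all elements to the right are > 18.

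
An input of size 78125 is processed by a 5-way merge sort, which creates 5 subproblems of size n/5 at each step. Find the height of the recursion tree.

For divide and conquer with division factor 5:

Problem sizes at each level:
Level 0: 78125
Level 1: 15625
Level 2: 3125
Level 3: 625
Level 4: 125
Level 5: 25
Level 6: 5
Level 7: 1

The root is level 0 and the size-1 base case is level 7 (the tree spans levels 0 through 7, i.e. 8 levels counting the root), so the depth is the number of divisions: log_5(78125) = 7

The recursion tree depth is log_5(78125) = 7. At each level, the problem size is divided by 5, so it takes 7 divisions to reduce to a base case of size 1. The algorithm makes 5 recursive calls at each level.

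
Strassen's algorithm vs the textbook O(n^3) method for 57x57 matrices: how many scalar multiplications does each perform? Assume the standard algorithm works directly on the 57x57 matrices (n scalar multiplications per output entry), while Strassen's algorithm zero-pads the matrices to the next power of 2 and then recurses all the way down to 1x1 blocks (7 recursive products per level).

Matrix multiplication for 57x57 matrices:

Strassen's algorithm requires power-of-2 dimensions. Pad 57x57 to 64x64 (next power of 2).

Standard algorithm: 57^3 = 185193 multiplications
Strassen's algorithm: 7^(log2(64)) = 7^6 = 117649 multiplications
Savings: 185193 - 117649 = 67544 multiplications

Standard: 185193 multiplications (57^3). Strassen: 117649 multiplications (7^6, after padding to 64x64). Strassen reduces 8 recursive multiplications to 7 at each level.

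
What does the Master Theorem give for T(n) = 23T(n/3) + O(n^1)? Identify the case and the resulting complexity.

Master Theorem for T(n) = 23T(n/3) + O(n^1):

a = 23, b = 3, c = 1
log_b(a) = log_3(23) = 2.8540

Case 1: c = 1 < log_3(23) = 2.8540
T(n) = O(n^(log_3 23))

For T(n) = 23T(n/3) + O(n^1): log_3(23) = 2.8540. This is Case 1 of the Master Theorem (c < log_b(a), work dominated by leaves), giving O(n^(log_3 23)).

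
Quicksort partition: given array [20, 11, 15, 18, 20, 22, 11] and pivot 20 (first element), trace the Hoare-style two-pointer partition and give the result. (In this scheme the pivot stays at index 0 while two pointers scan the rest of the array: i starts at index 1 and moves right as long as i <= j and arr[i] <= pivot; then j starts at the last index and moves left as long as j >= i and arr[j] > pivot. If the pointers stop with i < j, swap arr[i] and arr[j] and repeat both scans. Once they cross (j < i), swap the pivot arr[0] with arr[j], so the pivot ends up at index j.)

Hoare-style two-pointer partition with pivot = 20:

Initial array: [20, 11, 15, 18, 20, 22, 11]

Pointers start at i = 1, j = 6.
i stops at index 5 (arr[5]=22 > 20), j stops at index 6 (arr[6]=11 <= 20): swap arr[5] and arr[6], array becomes [20, 11, 15, 18, 20, 11, 22]
i ends at 6, j ends at 5: the pointers have crossed (j < i), so scanning stops.

Swap pivot arr[0] with arr[5] to place pivot at position 5: [11, 11, 15, 18, 20, 20, 22]
Pivot position: 5

After partitioning with pivot 20, the array becomes [11, 11, 15, 18, 20, 20, 22]. The pivot is placed at index 5. All elements to the left of the pivot are <= 20, and all elements to the right are > 20.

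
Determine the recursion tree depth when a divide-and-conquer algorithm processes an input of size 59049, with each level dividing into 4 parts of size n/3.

For divide and conquer with division factor 3:

Problem sizes at each level:
Level 0: 59049
Level 1: 19683
Level 2: 6561
Level 3: 2187
Level 4: 729
Level 5: 243
Level 6: 81
Level 7: 27
Level 8: 9
Level 9: 3
Level 10: 1

The root is level 0 and the size-1 base case is level 10 (the tree spans levels 0 through 10, i.e. 11 levels counting the root), so the depth is the number of divisions: log_3(59049) = 10

The recursion tree depth is log_3(59049) = 10. At each level, the problem size is divided by 3, so it takes 10 divisions to reduce to a base case of size 1. The algorithm makes 4 recursive calls at each level.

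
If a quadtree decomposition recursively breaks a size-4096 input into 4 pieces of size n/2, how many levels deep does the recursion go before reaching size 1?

For divide and conquer with division factor 2:

Problem sizes at each level:
Level 0: 4096
Level 1: 2048
Level 2: 1024
Level 3: 512
Level 4: 256
Level 5: 128
Level 6: 64
Level 7: 32
Level 8: 16
Level 9: 8
Level 10: 4
Level 11: 2
Level 12: 1

The root is level 0 and the size-1 base case is level 12 (the tree spans levels 0 through 12, i.e. 13 levels counting the root), so the depth is the number of divisions: log_2(4096) = 12

The recursion tree depth is log_2(4096) = 12. At each level, the problem size is divided by 2, so it takes 12 divisions to reduce to a base case of size 1. The algorithm makes 4 recursive calls at each level.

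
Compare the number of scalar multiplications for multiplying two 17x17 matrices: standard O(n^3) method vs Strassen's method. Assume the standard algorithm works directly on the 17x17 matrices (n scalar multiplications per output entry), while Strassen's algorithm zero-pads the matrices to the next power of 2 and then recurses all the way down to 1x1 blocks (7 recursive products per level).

Matrix multiplication for 17x17 matrices:

Strassen's algorithm requires power-of-2 dimensions. Pad 17x17 to 32x32 (next power of 2).

Standard algorithm: 17^3 = 4913 multiplications
Strassen's algorithm: 7^(log2(32)) = 7^5 = 16807 multiplications
Difference: 4913 - 16807 = -11894 (Strassen uses MORE here due to padding overhead — for small or just-over-power-of-2 n, padding can outweigh the per-level savings)

Standard: 4913 multiplications (17^3). Strassen: 16807 multiplications (7^5, after padding to 32x32). Strassen reduces 8 recursive multiplications to 7 at each level.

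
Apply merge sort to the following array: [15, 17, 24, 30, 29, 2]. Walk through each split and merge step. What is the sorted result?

Merge sort trace:

Split: [15, 17, 24, 30, 29, 2] -> [15, 17, 24] and [30, 29, 2]
  Split: [15, 17, 24] -> [15] and [17, 24]
    Split: [17, 24] -> [17] and [24]
    Merge: [17] + [24] -> [17, 24]
  Merge: [15] + [17, 24] -> [15, 17, 24]
  Split: [30, 29, 2] -> [30] and [29, 2]
    Split: [29, 2] -> [29] and [2]
    Merge: [29] + [2] -> [2, 29]
  Merge: [30] + [2, 29] -> [2, 29, 30]
Merge: [15, 17, 24] + [2, 29, 30] -> [2, 15, 17, 24, 29, 30]

Final sorted array: [2, 15, 17, 24, 29, 30]

The merge sort proceeds by recursively splitting the array and merging sorted halves.
After all merges, the sorted array is [2, 15, 17, 24, 29, 30].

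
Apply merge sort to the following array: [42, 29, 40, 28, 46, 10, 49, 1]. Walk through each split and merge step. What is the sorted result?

Merge sort trace:

Split: [42, 29, 40, 28, 46, 10, 49, 1] -> [42, 29, 40, 28] and [46, 10, 49, 1]
  Split: [42, 29, 40, 28] -> [42, 29] and [40, 28]
    Split: [42, 29] -> [42] and [29]
    Merge: [42] + [29] -> [29, 42]
    Split: [40, 28] -> [40] and [28]
    Merge: [40] + [28] -> [28, 40]
  Merge: [29, 42] + [28, 40] -> [28, 29, 40, 42]
  Split: [46, 10, 49, 1] -> [46, 10] and [49, 1]
    Split: [46, 10] -> [46] and [10]
    Merge: [46] + [10] -> [10, 46]
    Split: [49, 1] -> [49] and [1]
    Merge: [49] + [1] -> [1, 49]
  Merge: [10, 46] + [1, 49] -> [1, 10, 46, 49]
Merge: [28, 29, 40, 42] + [1, 10, 46, 49] -> [1, 10, 28, 29, 40, 42, 46, 49]

Final sorted array: [1, 10, 28, 29, 40, 42, 46, 49]

The merge sort proceeds by recursively splitting the array and merging sorted halves.
After all merges, the sorted array is [1, 10, 28, 29, 40, 42, 46, 49].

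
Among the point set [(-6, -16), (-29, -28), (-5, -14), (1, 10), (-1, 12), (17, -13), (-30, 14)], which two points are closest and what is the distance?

Computing all pairwise distances among 7 points:

d((-6, -16), (-29, -28)) = 25.9422
d((-6, -16), (-5, -14)) = 2.2361 <-- minimum
d((-6, -16), (1, 10)) = 26.9258
d((-6, -16), (-1, 12)) = 28.4429
d((-6, -16), (17, -13)) = 23.1948
d((-6, -16), (-30, 14)) = 38.4187
d((-29, -28), (-5, -14)) = 27.7849
d((-29, -28), (1, 10)) = 48.4149
d((-29, -28), (-1, 12)) = 48.8262
d((-29, -28), (17, -13)) = 48.3839
d((-29, -28), (-30, 14)) = 42.0119
d((-5, -14), (1, 10)) = 24.7386
d((-5, -14), (-1, 12)) = 26.3059
d((-5, -14), (17, -13)) = 22.0227
d((-5, -14), (-30, 14)) = 37.5366
d((1, 10), (-1, 12)) = 2.8284
d((1, 10), (17, -13)) = 28.0179
d((1, 10), (-30, 14)) = 31.257
d((-1, 12), (17, -13)) = 30.8058
d((-1, 12), (-30, 14)) = 29.0689
d((17, -13), (-30, 14)) = 54.2033

Closest pair: (-6, -16) and (-5, -14) with distance 2.2361

The closest pair is (-6, -16) and (-5, -14) with Euclidean distance 2.2361. For 7 points, brute-force pairwise comparison is shown above. For large n, the divide-and-conquer algorithm (sort by x, recurse on halves, check the dividing strip) achieves O(n log n).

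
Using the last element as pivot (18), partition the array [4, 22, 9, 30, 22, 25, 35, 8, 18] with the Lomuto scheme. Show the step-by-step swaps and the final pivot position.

Lomuto partition with pivot = 18:

Initial array: [4, 22, 9, 30, 22, 25, 35, 8, 18]

arr[0]=4 <= 18: swap with position 0, array becomes [4, 22, 9, 30, 22, 25, 35, 8, 18]
arr[1]=22 > 18: no swap
arr[2]=9 <= 18: swap with position 1, array becomes [4, 9, 22, 30, 22, 25, 35, 8, 18]
arr[3]=30 > 18: no swap
arr[4]=22 > 18: no swap
arr[5]=25 > 18: no swap
arr[6]=35 > 18: no swap
arr[7]=8 <= 18: swap with position 2, array becomes [4, 9, 8, 30, 22, 25, 35, 22, 18]

Place pivot at position 3: [4, 9, 8, 18, 22, 25, 35, 22, 30]
Pivot position: 3

After partitioning with pivot 18, the array becomes [4, 9, 8, 18, 22, 25, 35, 22, 30]. The pivot is placed at index 3. All elements to the left of the pivot are <= 18, and all elements to the right are > 18.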